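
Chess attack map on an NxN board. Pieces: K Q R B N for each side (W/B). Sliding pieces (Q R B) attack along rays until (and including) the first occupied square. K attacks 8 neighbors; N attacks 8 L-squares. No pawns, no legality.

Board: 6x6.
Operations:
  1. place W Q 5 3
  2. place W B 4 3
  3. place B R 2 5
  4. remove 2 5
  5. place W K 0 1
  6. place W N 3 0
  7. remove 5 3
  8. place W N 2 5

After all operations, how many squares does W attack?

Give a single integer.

Op 1: place WQ@(5,3)
Op 2: place WB@(4,3)
Op 3: place BR@(2,5)
Op 4: remove (2,5)
Op 5: place WK@(0,1)
Op 6: place WN@(3,0)
Op 7: remove (5,3)
Op 8: place WN@(2,5)
Per-piece attacks for W:
  WK@(0,1): attacks (0,2) (0,0) (1,1) (1,2) (1,0)
  WN@(2,5): attacks (3,3) (4,4) (1,3) (0,4)
  WN@(3,0): attacks (4,2) (5,1) (2,2) (1,1)
  WB@(4,3): attacks (5,4) (5,2) (3,4) (2,5) (3,2) (2,1) (1,0) [ray(-1,1) blocked at (2,5)]
Union (18 distinct): (0,0) (0,2) (0,4) (1,0) (1,1) (1,2) (1,3) (2,1) (2,2) (2,5) (3,2) (3,3) (3,4) (4,2) (4,4) (5,1) (5,2) (5,4)

Answer: 18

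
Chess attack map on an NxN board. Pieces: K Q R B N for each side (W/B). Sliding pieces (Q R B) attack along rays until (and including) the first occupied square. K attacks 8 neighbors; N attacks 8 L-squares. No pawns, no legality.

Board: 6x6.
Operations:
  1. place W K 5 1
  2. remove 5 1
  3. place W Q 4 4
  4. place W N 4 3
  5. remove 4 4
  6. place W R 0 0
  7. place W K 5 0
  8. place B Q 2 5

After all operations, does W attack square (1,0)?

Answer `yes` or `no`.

Op 1: place WK@(5,1)
Op 2: remove (5,1)
Op 3: place WQ@(4,4)
Op 4: place WN@(4,3)
Op 5: remove (4,4)
Op 6: place WR@(0,0)
Op 7: place WK@(5,0)
Op 8: place BQ@(2,5)
Per-piece attacks for W:
  WR@(0,0): attacks (0,1) (0,2) (0,3) (0,4) (0,5) (1,0) (2,0) (3,0) (4,0) (5,0) [ray(1,0) blocked at (5,0)]
  WN@(4,3): attacks (5,5) (3,5) (2,4) (5,1) (3,1) (2,2)
  WK@(5,0): attacks (5,1) (4,0) (4,1)
W attacks (1,0): yes

Answer: yes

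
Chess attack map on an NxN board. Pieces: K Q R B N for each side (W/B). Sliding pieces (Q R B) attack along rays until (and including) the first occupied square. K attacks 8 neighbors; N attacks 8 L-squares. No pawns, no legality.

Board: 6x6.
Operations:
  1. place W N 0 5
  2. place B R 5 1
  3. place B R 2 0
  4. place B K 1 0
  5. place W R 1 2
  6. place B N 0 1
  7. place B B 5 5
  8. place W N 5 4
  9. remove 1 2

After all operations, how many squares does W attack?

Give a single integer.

Answer: 5

Derivation:
Op 1: place WN@(0,5)
Op 2: place BR@(5,1)
Op 3: place BR@(2,0)
Op 4: place BK@(1,0)
Op 5: place WR@(1,2)
Op 6: place BN@(0,1)
Op 7: place BB@(5,5)
Op 8: place WN@(5,4)
Op 9: remove (1,2)
Per-piece attacks for W:
  WN@(0,5): attacks (1,3) (2,4)
  WN@(5,4): attacks (3,5) (4,2) (3,3)
Union (5 distinct): (1,3) (2,4) (3,3) (3,5) (4,2)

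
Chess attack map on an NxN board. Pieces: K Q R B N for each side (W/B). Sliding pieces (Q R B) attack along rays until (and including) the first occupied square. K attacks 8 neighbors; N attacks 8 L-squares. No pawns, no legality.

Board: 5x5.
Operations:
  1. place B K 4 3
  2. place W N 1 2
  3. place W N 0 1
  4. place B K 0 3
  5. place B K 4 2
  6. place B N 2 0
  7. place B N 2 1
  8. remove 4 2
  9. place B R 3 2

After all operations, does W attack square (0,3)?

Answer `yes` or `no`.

Answer: no

Derivation:
Op 1: place BK@(4,3)
Op 2: place WN@(1,2)
Op 3: place WN@(0,1)
Op 4: place BK@(0,3)
Op 5: place BK@(4,2)
Op 6: place BN@(2,0)
Op 7: place BN@(2,1)
Op 8: remove (4,2)
Op 9: place BR@(3,2)
Per-piece attacks for W:
  WN@(0,1): attacks (1,3) (2,2) (2,0)
  WN@(1,2): attacks (2,4) (3,3) (0,4) (2,0) (3,1) (0,0)
W attacks (0,3): no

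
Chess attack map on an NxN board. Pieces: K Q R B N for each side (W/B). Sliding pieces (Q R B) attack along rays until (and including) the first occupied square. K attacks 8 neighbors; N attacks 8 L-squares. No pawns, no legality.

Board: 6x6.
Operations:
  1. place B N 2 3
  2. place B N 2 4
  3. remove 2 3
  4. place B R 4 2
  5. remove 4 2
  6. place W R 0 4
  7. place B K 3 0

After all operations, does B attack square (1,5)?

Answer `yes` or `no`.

Op 1: place BN@(2,3)
Op 2: place BN@(2,4)
Op 3: remove (2,3)
Op 4: place BR@(4,2)
Op 5: remove (4,2)
Op 6: place WR@(0,4)
Op 7: place BK@(3,0)
Per-piece attacks for B:
  BN@(2,4): attacks (4,5) (0,5) (3,2) (4,3) (1,2) (0,3)
  BK@(3,0): attacks (3,1) (4,0) (2,0) (4,1) (2,1)
B attacks (1,5): no

Answer: no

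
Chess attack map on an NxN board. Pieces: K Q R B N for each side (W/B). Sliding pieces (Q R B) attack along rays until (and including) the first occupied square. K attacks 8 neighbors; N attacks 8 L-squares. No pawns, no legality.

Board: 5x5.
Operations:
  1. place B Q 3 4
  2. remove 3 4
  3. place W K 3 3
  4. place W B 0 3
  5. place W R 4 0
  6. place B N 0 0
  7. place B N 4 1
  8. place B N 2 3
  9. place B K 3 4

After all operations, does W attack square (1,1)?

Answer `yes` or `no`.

Op 1: place BQ@(3,4)
Op 2: remove (3,4)
Op 3: place WK@(3,3)
Op 4: place WB@(0,3)
Op 5: place WR@(4,0)
Op 6: place BN@(0,0)
Op 7: place BN@(4,1)
Op 8: place BN@(2,3)
Op 9: place BK@(3,4)
Per-piece attacks for W:
  WB@(0,3): attacks (1,4) (1,2) (2,1) (3,0)
  WK@(3,3): attacks (3,4) (3,2) (4,3) (2,3) (4,4) (4,2) (2,4) (2,2)
  WR@(4,0): attacks (4,1) (3,0) (2,0) (1,0) (0,0) [ray(0,1) blocked at (4,1); ray(-1,0) blocked at (0,0)]
W attacks (1,1): no

Answer: no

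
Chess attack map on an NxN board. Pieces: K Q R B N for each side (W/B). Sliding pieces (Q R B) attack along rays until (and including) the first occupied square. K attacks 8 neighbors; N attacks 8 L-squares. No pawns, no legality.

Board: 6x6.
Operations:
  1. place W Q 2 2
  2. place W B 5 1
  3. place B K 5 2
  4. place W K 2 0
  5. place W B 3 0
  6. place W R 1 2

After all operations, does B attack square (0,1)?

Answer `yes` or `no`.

Answer: no

Derivation:
Op 1: place WQ@(2,2)
Op 2: place WB@(5,1)
Op 3: place BK@(5,2)
Op 4: place WK@(2,0)
Op 5: place WB@(3,0)
Op 6: place WR@(1,2)
Per-piece attacks for B:
  BK@(5,2): attacks (5,3) (5,1) (4,2) (4,3) (4,1)
B attacks (0,1): no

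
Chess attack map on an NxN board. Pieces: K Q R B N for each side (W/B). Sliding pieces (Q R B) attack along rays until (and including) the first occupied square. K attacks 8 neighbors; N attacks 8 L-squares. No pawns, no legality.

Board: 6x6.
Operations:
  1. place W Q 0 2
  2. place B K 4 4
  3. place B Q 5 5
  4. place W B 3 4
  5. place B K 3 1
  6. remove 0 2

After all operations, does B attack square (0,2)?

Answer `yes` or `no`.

Op 1: place WQ@(0,2)
Op 2: place BK@(4,4)
Op 3: place BQ@(5,5)
Op 4: place WB@(3,4)
Op 5: place BK@(3,1)
Op 6: remove (0,2)
Per-piece attacks for B:
  BK@(3,1): attacks (3,2) (3,0) (4,1) (2,1) (4,2) (4,0) (2,2) (2,0)
  BK@(4,4): attacks (4,5) (4,3) (5,4) (3,4) (5,5) (5,3) (3,5) (3,3)
  BQ@(5,5): attacks (5,4) (5,3) (5,2) (5,1) (5,0) (4,5) (3,5) (2,5) (1,5) (0,5) (4,4) [ray(-1,-1) blocked at (4,4)]
B attacks (0,2): no

Answer: no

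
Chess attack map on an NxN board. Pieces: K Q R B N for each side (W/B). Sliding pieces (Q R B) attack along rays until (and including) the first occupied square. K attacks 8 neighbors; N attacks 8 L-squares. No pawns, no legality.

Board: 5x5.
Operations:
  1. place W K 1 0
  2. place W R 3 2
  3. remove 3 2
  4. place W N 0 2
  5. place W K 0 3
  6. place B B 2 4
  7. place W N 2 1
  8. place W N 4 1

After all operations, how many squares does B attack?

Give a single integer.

Op 1: place WK@(1,0)
Op 2: place WR@(3,2)
Op 3: remove (3,2)
Op 4: place WN@(0,2)
Op 5: place WK@(0,3)
Op 6: place BB@(2,4)
Op 7: place WN@(2,1)
Op 8: place WN@(4,1)
Per-piece attacks for B:
  BB@(2,4): attacks (3,3) (4,2) (1,3) (0,2) [ray(-1,-1) blocked at (0,2)]
Union (4 distinct): (0,2) (1,3) (3,3) (4,2)

Answer: 4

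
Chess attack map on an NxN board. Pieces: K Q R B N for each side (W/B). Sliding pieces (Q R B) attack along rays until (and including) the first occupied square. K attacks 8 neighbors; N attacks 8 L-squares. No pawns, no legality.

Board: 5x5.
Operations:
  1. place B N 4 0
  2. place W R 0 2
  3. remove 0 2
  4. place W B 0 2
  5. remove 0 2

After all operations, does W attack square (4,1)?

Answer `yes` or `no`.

Answer: no

Derivation:
Op 1: place BN@(4,0)
Op 2: place WR@(0,2)
Op 3: remove (0,2)
Op 4: place WB@(0,2)
Op 5: remove (0,2)
Per-piece attacks for W:
W attacks (4,1): no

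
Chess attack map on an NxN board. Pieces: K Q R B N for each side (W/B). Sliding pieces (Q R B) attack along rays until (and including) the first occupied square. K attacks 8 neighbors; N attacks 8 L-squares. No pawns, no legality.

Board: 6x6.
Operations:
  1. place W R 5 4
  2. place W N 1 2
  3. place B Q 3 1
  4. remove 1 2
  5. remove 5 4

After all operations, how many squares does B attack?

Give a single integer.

Answer: 17

Derivation:
Op 1: place WR@(5,4)
Op 2: place WN@(1,2)
Op 3: place BQ@(3,1)
Op 4: remove (1,2)
Op 5: remove (5,4)
Per-piece attacks for B:
  BQ@(3,1): attacks (3,2) (3,3) (3,4) (3,5) (3,0) (4,1) (5,1) (2,1) (1,1) (0,1) (4,2) (5,3) (4,0) (2,2) (1,3) (0,4) (2,0)
Union (17 distinct): (0,1) (0,4) (1,1) (1,3) (2,0) (2,1) (2,2) (3,0) (3,2) (3,3) (3,4) (3,5) (4,0) (4,1) (4,2) (5,1) (5,3)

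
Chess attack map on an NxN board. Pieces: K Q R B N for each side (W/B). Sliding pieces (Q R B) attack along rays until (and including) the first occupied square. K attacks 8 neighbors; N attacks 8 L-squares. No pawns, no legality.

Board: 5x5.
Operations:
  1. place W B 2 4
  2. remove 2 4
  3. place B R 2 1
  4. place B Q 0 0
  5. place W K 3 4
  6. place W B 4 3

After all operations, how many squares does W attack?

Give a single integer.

Op 1: place WB@(2,4)
Op 2: remove (2,4)
Op 3: place BR@(2,1)
Op 4: place BQ@(0,0)
Op 5: place WK@(3,4)
Op 6: place WB@(4,3)
Per-piece attacks for W:
  WK@(3,4): attacks (3,3) (4,4) (2,4) (4,3) (2,3)
  WB@(4,3): attacks (3,4) (3,2) (2,1) [ray(-1,1) blocked at (3,4); ray(-1,-1) blocked at (2,1)]
Union (8 distinct): (2,1) (2,3) (2,4) (3,2) (3,3) (3,4) (4,3) (4,4)

Answer: 8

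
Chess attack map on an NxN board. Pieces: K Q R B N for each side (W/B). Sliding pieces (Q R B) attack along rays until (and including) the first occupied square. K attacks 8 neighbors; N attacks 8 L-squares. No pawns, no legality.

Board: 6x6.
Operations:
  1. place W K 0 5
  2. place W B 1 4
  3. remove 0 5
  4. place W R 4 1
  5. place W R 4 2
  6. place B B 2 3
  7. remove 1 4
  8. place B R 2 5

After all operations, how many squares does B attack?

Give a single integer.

Op 1: place WK@(0,5)
Op 2: place WB@(1,4)
Op 3: remove (0,5)
Op 4: place WR@(4,1)
Op 5: place WR@(4,2)
Op 6: place BB@(2,3)
Op 7: remove (1,4)
Op 8: place BR@(2,5)
Per-piece attacks for B:
  BB@(2,3): attacks (3,4) (4,5) (3,2) (4,1) (1,4) (0,5) (1,2) (0,1) [ray(1,-1) blocked at (4,1)]
  BR@(2,5): attacks (2,4) (2,3) (3,5) (4,5) (5,5) (1,5) (0,5) [ray(0,-1) blocked at (2,3)]
Union (13 distinct): (0,1) (0,5) (1,2) (1,4) (1,5) (2,3) (2,4) (3,2) (3,4) (3,5) (4,1) (4,5) (5,5)

Answer: 13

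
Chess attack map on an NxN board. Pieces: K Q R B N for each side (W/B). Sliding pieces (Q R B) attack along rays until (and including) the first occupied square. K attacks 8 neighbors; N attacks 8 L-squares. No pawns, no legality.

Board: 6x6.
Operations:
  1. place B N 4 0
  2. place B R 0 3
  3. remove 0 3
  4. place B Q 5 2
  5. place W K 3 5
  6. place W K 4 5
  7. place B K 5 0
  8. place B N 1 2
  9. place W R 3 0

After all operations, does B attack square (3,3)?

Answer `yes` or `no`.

Op 1: place BN@(4,0)
Op 2: place BR@(0,3)
Op 3: remove (0,3)
Op 4: place BQ@(5,2)
Op 5: place WK@(3,5)
Op 6: place WK@(4,5)
Op 7: place BK@(5,0)
Op 8: place BN@(1,2)
Op 9: place WR@(3,0)
Per-piece attacks for B:
  BN@(1,2): attacks (2,4) (3,3) (0,4) (2,0) (3,1) (0,0)
  BN@(4,0): attacks (5,2) (3,2) (2,1)
  BK@(5,0): attacks (5,1) (4,0) (4,1)
  BQ@(5,2): attacks (5,3) (5,4) (5,5) (5,1) (5,0) (4,2) (3,2) (2,2) (1,2) (4,3) (3,4) (2,5) (4,1) (3,0) [ray(0,-1) blocked at (5,0); ray(-1,0) blocked at (1,2); ray(-1,-1) blocked at (3,0)]
B attacks (3,3): yes

Answer: yes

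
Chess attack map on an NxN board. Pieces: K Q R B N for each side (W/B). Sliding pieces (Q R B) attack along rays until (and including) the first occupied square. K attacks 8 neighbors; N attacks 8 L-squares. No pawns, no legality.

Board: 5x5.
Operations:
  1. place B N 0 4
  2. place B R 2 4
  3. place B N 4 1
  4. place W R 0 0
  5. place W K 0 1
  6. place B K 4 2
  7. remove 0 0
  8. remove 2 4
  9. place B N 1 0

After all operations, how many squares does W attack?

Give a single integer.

Op 1: place BN@(0,4)
Op 2: place BR@(2,4)
Op 3: place BN@(4,1)
Op 4: place WR@(0,0)
Op 5: place WK@(0,1)
Op 6: place BK@(4,2)
Op 7: remove (0,0)
Op 8: remove (2,4)
Op 9: place BN@(1,0)
Per-piece attacks for W:
  WK@(0,1): attacks (0,2) (0,0) (1,1) (1,2) (1,0)
Union (5 distinct): (0,0) (0,2) (1,0) (1,1) (1,2)

Answer: 5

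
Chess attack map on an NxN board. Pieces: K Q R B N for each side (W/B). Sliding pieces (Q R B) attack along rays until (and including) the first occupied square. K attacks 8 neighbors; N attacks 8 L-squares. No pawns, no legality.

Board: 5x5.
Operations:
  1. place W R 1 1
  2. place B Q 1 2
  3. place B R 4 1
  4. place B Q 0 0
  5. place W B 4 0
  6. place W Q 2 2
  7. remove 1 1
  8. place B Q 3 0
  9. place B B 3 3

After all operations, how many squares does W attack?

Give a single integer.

Op 1: place WR@(1,1)
Op 2: place BQ@(1,2)
Op 3: place BR@(4,1)
Op 4: place BQ@(0,0)
Op 5: place WB@(4,0)
Op 6: place WQ@(2,2)
Op 7: remove (1,1)
Op 8: place BQ@(3,0)
Op 9: place BB@(3,3)
Per-piece attacks for W:
  WQ@(2,2): attacks (2,3) (2,4) (2,1) (2,0) (3,2) (4,2) (1,2) (3,3) (3,1) (4,0) (1,3) (0,4) (1,1) (0,0) [ray(-1,0) blocked at (1,2); ray(1,1) blocked at (3,3); ray(1,-1) blocked at (4,0); ray(-1,-1) blocked at (0,0)]
  WB@(4,0): attacks (3,1) (2,2) [ray(-1,1) blocked at (2,2)]
Union (15 distinct): (0,0) (0,4) (1,1) (1,2) (1,3) (2,0) (2,1) (2,2) (2,3) (2,4) (3,1) (3,2) (3,3) (4,0) (4,2)

Answer: 15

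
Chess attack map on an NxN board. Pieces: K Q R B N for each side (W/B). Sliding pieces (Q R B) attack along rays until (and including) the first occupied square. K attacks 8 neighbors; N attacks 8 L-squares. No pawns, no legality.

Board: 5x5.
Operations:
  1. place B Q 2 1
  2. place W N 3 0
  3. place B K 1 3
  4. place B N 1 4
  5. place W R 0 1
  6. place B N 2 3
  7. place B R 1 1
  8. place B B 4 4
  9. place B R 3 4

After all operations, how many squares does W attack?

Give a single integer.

Op 1: place BQ@(2,1)
Op 2: place WN@(3,0)
Op 3: place BK@(1,3)
Op 4: place BN@(1,4)
Op 5: place WR@(0,1)
Op 6: place BN@(2,3)
Op 7: place BR@(1,1)
Op 8: place BB@(4,4)
Op 9: place BR@(3,4)
Per-piece attacks for W:
  WR@(0,1): attacks (0,2) (0,3) (0,4) (0,0) (1,1) [ray(1,0) blocked at (1,1)]
  WN@(3,0): attacks (4,2) (2,2) (1,1)
Union (7 distinct): (0,0) (0,2) (0,3) (0,4) (1,1) (2,2) (4,2)

Answer: 7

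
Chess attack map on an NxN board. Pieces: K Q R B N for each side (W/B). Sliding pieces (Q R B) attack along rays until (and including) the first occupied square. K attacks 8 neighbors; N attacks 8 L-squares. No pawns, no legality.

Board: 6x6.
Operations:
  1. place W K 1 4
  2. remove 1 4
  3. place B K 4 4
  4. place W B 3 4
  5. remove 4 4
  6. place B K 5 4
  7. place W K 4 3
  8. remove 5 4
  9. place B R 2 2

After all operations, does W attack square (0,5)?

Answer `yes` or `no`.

Op 1: place WK@(1,4)
Op 2: remove (1,4)
Op 3: place BK@(4,4)
Op 4: place WB@(3,4)
Op 5: remove (4,4)
Op 6: place BK@(5,4)
Op 7: place WK@(4,3)
Op 8: remove (5,4)
Op 9: place BR@(2,2)
Per-piece attacks for W:
  WB@(3,4): attacks (4,5) (4,3) (2,5) (2,3) (1,2) (0,1) [ray(1,-1) blocked at (4,3)]
  WK@(4,3): attacks (4,4) (4,2) (5,3) (3,3) (5,4) (5,2) (3,4) (3,2)
W attacks (0,5): no

Answer: no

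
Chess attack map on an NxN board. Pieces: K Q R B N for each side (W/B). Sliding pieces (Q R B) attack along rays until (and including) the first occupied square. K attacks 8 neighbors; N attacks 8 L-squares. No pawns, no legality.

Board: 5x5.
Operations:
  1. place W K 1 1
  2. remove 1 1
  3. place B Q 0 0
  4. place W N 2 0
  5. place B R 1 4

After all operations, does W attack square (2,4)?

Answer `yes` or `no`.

Op 1: place WK@(1,1)
Op 2: remove (1,1)
Op 3: place BQ@(0,0)
Op 4: place WN@(2,0)
Op 5: place BR@(1,4)
Per-piece attacks for W:
  WN@(2,0): attacks (3,2) (4,1) (1,2) (0,1)
W attacks (2,4): no

Answer: no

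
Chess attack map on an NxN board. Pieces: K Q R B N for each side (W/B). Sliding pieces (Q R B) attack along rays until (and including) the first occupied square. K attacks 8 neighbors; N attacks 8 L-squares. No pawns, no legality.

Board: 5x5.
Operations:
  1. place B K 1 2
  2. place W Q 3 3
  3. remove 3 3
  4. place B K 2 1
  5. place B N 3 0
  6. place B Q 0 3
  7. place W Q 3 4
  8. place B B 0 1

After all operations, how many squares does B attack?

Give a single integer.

Answer: 19

Derivation:
Op 1: place BK@(1,2)
Op 2: place WQ@(3,3)
Op 3: remove (3,3)
Op 4: place BK@(2,1)
Op 5: place BN@(3,0)
Op 6: place BQ@(0,3)
Op 7: place WQ@(3,4)
Op 8: place BB@(0,1)
Per-piece attacks for B:
  BB@(0,1): attacks (1,2) (1,0) [ray(1,1) blocked at (1,2)]
  BQ@(0,3): attacks (0,4) (0,2) (0,1) (1,3) (2,3) (3,3) (4,3) (1,4) (1,2) [ray(0,-1) blocked at (0,1); ray(1,-1) blocked at (1,2)]
  BK@(1,2): attacks (1,3) (1,1) (2,2) (0,2) (2,3) (2,1) (0,3) (0,1)
  BK@(2,1): attacks (2,2) (2,0) (3,1) (1,1) (3,2) (3,0) (1,2) (1,0)
  BN@(3,0): attacks (4,2) (2,2) (1,1)
Union (19 distinct): (0,1) (0,2) (0,3) (0,4) (1,0) (1,1) (1,2) (1,3) (1,4) (2,0) (2,1) (2,2) (2,3) (3,0) (3,1) (3,2) (3,3) (4,2) (4,3)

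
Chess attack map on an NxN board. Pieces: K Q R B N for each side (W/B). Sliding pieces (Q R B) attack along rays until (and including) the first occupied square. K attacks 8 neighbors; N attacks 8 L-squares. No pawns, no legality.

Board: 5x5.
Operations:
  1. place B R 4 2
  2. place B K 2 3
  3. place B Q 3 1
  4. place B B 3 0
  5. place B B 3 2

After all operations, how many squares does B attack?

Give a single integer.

Answer: 22

Derivation:
Op 1: place BR@(4,2)
Op 2: place BK@(2,3)
Op 3: place BQ@(3,1)
Op 4: place BB@(3,0)
Op 5: place BB@(3,2)
Per-piece attacks for B:
  BK@(2,3): attacks (2,4) (2,2) (3,3) (1,3) (3,4) (3,2) (1,4) (1,2)
  BB@(3,0): attacks (4,1) (2,1) (1,2) (0,3)
  BQ@(3,1): attacks (3,2) (3,0) (4,1) (2,1) (1,1) (0,1) (4,2) (4,0) (2,2) (1,3) (0,4) (2,0) [ray(0,1) blocked at (3,2); ray(0,-1) blocked at (3,0); ray(1,1) blocked at (4,2)]
  BB@(3,2): attacks (4,3) (4,1) (2,3) (2,1) (1,0) [ray(-1,1) blocked at (2,3)]
  BR@(4,2): attacks (4,3) (4,4) (4,1) (4,0) (3,2) [ray(-1,0) blocked at (3,2)]
Union (22 distinct): (0,1) (0,3) (0,4) (1,0) (1,1) (1,2) (1,3) (1,4) (2,0) (2,1) (2,2) (2,3) (2,4) (3,0) (3,2) (3,3) (3,4) (4,0) (4,1) (4,2) (4,3) (4,4)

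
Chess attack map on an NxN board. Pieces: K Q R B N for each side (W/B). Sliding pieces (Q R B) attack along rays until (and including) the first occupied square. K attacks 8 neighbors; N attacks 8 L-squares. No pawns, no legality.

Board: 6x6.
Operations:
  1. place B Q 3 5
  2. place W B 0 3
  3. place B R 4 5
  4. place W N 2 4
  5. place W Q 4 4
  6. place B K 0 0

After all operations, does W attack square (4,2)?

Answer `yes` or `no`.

Answer: yes

Derivation:
Op 1: place BQ@(3,5)
Op 2: place WB@(0,3)
Op 3: place BR@(4,5)
Op 4: place WN@(2,4)
Op 5: place WQ@(4,4)
Op 6: place BK@(0,0)
Per-piece attacks for W:
  WB@(0,3): attacks (1,4) (2,5) (1,2) (2,1) (3,0)
  WN@(2,4): attacks (4,5) (0,5) (3,2) (4,3) (1,2) (0,3)
  WQ@(4,4): attacks (4,5) (4,3) (4,2) (4,1) (4,0) (5,4) (3,4) (2,4) (5,5) (5,3) (3,5) (3,3) (2,2) (1,1) (0,0) [ray(0,1) blocked at (4,5); ray(-1,0) blocked at (2,4); ray(-1,1) blocked at (3,5); ray(-1,-1) blocked at (0,0)]
W attacks (4,2): yes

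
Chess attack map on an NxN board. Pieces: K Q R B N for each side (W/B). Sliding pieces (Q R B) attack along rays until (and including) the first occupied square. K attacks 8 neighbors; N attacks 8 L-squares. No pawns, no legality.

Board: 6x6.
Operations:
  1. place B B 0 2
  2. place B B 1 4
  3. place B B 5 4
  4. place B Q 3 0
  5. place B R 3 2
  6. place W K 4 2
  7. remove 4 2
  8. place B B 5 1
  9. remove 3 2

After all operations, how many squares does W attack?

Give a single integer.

Op 1: place BB@(0,2)
Op 2: place BB@(1,4)
Op 3: place BB@(5,4)
Op 4: place BQ@(3,0)
Op 5: place BR@(3,2)
Op 6: place WK@(4,2)
Op 7: remove (4,2)
Op 8: place BB@(5,1)
Op 9: remove (3,2)
Per-piece attacks for W:
Union (0 distinct): (none)

Answer: 0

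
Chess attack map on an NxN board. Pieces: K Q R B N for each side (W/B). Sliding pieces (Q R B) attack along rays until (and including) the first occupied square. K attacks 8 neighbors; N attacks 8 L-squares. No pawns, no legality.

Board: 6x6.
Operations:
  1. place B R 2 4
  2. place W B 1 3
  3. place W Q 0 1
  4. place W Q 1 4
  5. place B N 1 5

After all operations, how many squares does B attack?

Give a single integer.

Op 1: place BR@(2,4)
Op 2: place WB@(1,3)
Op 3: place WQ@(0,1)
Op 4: place WQ@(1,4)
Op 5: place BN@(1,5)
Per-piece attacks for B:
  BN@(1,5): attacks (2,3) (3,4) (0,3)
  BR@(2,4): attacks (2,5) (2,3) (2,2) (2,1) (2,0) (3,4) (4,4) (5,4) (1,4) [ray(-1,0) blocked at (1,4)]
Union (10 distinct): (0,3) (1,4) (2,0) (2,1) (2,2) (2,3) (2,5) (3,4) (4,4) (5,4)

Answer: 10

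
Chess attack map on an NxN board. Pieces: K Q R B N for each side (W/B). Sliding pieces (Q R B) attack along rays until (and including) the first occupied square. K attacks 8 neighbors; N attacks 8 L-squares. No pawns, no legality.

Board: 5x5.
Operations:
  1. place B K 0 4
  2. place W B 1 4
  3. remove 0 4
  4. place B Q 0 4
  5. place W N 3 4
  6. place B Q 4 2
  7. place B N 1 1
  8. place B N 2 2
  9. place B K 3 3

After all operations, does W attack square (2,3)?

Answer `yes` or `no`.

Op 1: place BK@(0,4)
Op 2: place WB@(1,4)
Op 3: remove (0,4)
Op 4: place BQ@(0,4)
Op 5: place WN@(3,4)
Op 6: place BQ@(4,2)
Op 7: place BN@(1,1)
Op 8: place BN@(2,2)
Op 9: place BK@(3,3)
Per-piece attacks for W:
  WB@(1,4): attacks (2,3) (3,2) (4,1) (0,3)
  WN@(3,4): attacks (4,2) (2,2) (1,3)
W attacks (2,3): yes

Answer: yes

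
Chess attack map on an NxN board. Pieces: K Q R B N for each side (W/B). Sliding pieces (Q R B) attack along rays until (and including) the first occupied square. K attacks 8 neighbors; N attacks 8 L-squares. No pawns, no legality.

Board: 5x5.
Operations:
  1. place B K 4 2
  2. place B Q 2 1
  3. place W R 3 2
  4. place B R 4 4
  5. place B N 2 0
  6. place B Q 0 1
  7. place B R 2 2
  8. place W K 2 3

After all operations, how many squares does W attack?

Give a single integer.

Answer: 11

Derivation:
Op 1: place BK@(4,2)
Op 2: place BQ@(2,1)
Op 3: place WR@(3,2)
Op 4: place BR@(4,4)
Op 5: place BN@(2,0)
Op 6: place BQ@(0,1)
Op 7: place BR@(2,2)
Op 8: place WK@(2,3)
Per-piece attacks for W:
  WK@(2,3): attacks (2,4) (2,2) (3,3) (1,3) (3,4) (3,2) (1,4) (1,2)
  WR@(3,2): attacks (3,3) (3,4) (3,1) (3,0) (4,2) (2,2) [ray(1,0) blocked at (4,2); ray(-1,0) blocked at (2,2)]
Union (11 distinct): (1,2) (1,3) (1,4) (2,2) (2,4) (3,0) (3,1) (3,2) (3,3) (3,4) (4,2)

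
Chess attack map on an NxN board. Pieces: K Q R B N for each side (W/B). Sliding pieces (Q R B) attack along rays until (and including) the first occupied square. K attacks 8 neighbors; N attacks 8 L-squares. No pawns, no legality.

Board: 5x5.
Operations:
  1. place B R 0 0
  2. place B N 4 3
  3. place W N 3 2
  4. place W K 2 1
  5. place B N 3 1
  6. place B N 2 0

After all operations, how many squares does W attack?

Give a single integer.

Op 1: place BR@(0,0)
Op 2: place BN@(4,3)
Op 3: place WN@(3,2)
Op 4: place WK@(2,1)
Op 5: place BN@(3,1)
Op 6: place BN@(2,0)
Per-piece attacks for W:
  WK@(2,1): attacks (2,2) (2,0) (3,1) (1,1) (3,2) (3,0) (1,2) (1,0)
  WN@(3,2): attacks (4,4) (2,4) (1,3) (4,0) (2,0) (1,1)
Union (12 distinct): (1,0) (1,1) (1,2) (1,3) (2,0) (2,2) (2,4) (3,0) (3,1) (3,2) (4,0) (4,4)

Answer: 12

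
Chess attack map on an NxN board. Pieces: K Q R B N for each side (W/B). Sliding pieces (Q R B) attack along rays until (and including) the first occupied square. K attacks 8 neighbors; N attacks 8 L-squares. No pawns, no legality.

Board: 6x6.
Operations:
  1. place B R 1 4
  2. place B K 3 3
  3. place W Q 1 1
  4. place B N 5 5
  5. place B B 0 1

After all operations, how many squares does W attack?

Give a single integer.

Answer: 14

Derivation:
Op 1: place BR@(1,4)
Op 2: place BK@(3,3)
Op 3: place WQ@(1,1)
Op 4: place BN@(5,5)
Op 5: place BB@(0,1)
Per-piece attacks for W:
  WQ@(1,1): attacks (1,2) (1,3) (1,4) (1,0) (2,1) (3,1) (4,1) (5,1) (0,1) (2,2) (3,3) (2,0) (0,2) (0,0) [ray(0,1) blocked at (1,4); ray(-1,0) blocked at (0,1); ray(1,1) blocked at (3,3)]
Union (14 distinct): (0,0) (0,1) (0,2) (1,0) (1,2) (1,3) (1,4) (2,0) (2,1) (2,2) (3,1) (3,3) (4,1) (5,1)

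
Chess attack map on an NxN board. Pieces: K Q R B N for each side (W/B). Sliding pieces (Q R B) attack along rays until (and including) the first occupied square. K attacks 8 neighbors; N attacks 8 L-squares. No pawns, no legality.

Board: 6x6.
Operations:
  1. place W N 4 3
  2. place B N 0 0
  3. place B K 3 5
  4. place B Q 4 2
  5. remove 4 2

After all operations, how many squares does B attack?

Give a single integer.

Answer: 7

Derivation:
Op 1: place WN@(4,3)
Op 2: place BN@(0,0)
Op 3: place BK@(3,5)
Op 4: place BQ@(4,2)
Op 5: remove (4,2)
Per-piece attacks for B:
  BN@(0,0): attacks (1,2) (2,1)
  BK@(3,5): attacks (3,4) (4,5) (2,5) (4,4) (2,4)
Union (7 distinct): (1,2) (2,1) (2,4) (2,5) (3,4) (4,4) (4,5)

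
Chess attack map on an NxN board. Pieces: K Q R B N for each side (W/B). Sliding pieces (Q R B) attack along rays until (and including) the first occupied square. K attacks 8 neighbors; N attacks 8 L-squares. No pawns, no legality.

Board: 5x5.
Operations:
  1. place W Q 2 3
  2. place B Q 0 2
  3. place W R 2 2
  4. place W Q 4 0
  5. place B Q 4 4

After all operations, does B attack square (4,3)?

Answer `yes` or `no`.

Answer: yes

Derivation:
Op 1: place WQ@(2,3)
Op 2: place BQ@(0,2)
Op 3: place WR@(2,2)
Op 4: place WQ@(4,0)
Op 5: place BQ@(4,4)
Per-piece attacks for B:
  BQ@(0,2): attacks (0,3) (0,4) (0,1) (0,0) (1,2) (2,2) (1,3) (2,4) (1,1) (2,0) [ray(1,0) blocked at (2,2)]
  BQ@(4,4): attacks (4,3) (4,2) (4,1) (4,0) (3,4) (2,4) (1,4) (0,4) (3,3) (2,2) [ray(0,-1) blocked at (4,0); ray(-1,-1) blocked at (2,2)]
B attacks (4,3): yes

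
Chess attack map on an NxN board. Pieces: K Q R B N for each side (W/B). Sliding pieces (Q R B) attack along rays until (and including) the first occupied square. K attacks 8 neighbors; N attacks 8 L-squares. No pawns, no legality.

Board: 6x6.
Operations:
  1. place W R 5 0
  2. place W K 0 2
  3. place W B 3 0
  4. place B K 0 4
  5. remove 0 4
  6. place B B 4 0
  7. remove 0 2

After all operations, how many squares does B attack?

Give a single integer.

Op 1: place WR@(5,0)
Op 2: place WK@(0,2)
Op 3: place WB@(3,0)
Op 4: place BK@(0,4)
Op 5: remove (0,4)
Op 6: place BB@(4,0)
Op 7: remove (0,2)
Per-piece attacks for B:
  BB@(4,0): attacks (5,1) (3,1) (2,2) (1,3) (0,4)
Union (5 distinct): (0,4) (1,3) (2,2) (3,1) (5,1)

Answer: 5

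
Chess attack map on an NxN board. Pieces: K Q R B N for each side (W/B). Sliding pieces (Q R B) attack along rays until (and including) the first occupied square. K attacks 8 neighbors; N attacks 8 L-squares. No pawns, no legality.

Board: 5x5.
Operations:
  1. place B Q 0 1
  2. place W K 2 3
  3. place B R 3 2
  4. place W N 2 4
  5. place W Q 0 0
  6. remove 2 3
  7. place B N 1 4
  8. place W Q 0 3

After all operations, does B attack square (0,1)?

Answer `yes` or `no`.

Answer: no

Derivation:
Op 1: place BQ@(0,1)
Op 2: place WK@(2,3)
Op 3: place BR@(3,2)
Op 4: place WN@(2,4)
Op 5: place WQ@(0,0)
Op 6: remove (2,3)
Op 7: place BN@(1,4)
Op 8: place WQ@(0,3)
Per-piece attacks for B:
  BQ@(0,1): attacks (0,2) (0,3) (0,0) (1,1) (2,1) (3,1) (4,1) (1,2) (2,3) (3,4) (1,0) [ray(0,1) blocked at (0,3); ray(0,-1) blocked at (0,0)]
  BN@(1,4): attacks (2,2) (3,3) (0,2)
  BR@(3,2): attacks (3,3) (3,4) (3,1) (3,0) (4,2) (2,2) (1,2) (0,2)
B attacks (0,1): no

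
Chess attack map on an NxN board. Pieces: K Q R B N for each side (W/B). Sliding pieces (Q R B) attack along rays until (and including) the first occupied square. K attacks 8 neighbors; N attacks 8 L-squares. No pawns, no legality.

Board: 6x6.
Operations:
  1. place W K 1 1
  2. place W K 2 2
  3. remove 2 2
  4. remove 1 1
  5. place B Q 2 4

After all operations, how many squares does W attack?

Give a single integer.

Op 1: place WK@(1,1)
Op 2: place WK@(2,2)
Op 3: remove (2,2)
Op 4: remove (1,1)
Op 5: place BQ@(2,4)
Per-piece attacks for W:
Union (0 distinct): (none)

Answer: 0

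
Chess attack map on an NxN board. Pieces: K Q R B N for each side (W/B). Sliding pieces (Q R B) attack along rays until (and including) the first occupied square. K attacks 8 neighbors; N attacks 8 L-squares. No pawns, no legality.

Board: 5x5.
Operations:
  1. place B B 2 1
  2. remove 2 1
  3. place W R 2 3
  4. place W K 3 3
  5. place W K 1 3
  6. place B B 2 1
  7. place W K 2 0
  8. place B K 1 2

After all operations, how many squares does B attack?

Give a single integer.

Answer: 13

Derivation:
Op 1: place BB@(2,1)
Op 2: remove (2,1)
Op 3: place WR@(2,3)
Op 4: place WK@(3,3)
Op 5: place WK@(1,3)
Op 6: place BB@(2,1)
Op 7: place WK@(2,0)
Op 8: place BK@(1,2)
Per-piece attacks for B:
  BK@(1,2): attacks (1,3) (1,1) (2,2) (0,2) (2,3) (2,1) (0,3) (0,1)
  BB@(2,1): attacks (3,2) (4,3) (3,0) (1,2) (1,0) [ray(-1,1) blocked at (1,2)]
Union (13 distinct): (0,1) (0,2) (0,3) (1,0) (1,1) (1,2) (1,3) (2,1) (2,2) (2,3) (3,0) (3,2) (4,3)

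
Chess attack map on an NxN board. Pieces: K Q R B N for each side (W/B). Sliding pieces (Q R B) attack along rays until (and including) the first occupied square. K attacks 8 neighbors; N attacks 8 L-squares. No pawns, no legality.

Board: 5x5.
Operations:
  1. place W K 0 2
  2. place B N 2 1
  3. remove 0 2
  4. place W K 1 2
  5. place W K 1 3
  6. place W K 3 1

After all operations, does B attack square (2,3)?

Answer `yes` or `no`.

Op 1: place WK@(0,2)
Op 2: place BN@(2,1)
Op 3: remove (0,2)
Op 4: place WK@(1,2)
Op 5: place WK@(1,3)
Op 6: place WK@(3,1)
Per-piece attacks for B:
  BN@(2,1): attacks (3,3) (4,2) (1,3) (0,2) (4,0) (0,0)
B attacks (2,3): no

Answer: no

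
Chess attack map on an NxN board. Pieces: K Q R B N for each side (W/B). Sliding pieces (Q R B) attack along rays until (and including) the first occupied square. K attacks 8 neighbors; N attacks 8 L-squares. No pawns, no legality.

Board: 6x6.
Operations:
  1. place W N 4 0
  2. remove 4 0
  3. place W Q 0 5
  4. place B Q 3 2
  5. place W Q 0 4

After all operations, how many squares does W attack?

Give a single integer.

Op 1: place WN@(4,0)
Op 2: remove (4,0)
Op 3: place WQ@(0,5)
Op 4: place BQ@(3,2)
Op 5: place WQ@(0,4)
Per-piece attacks for W:
  WQ@(0,4): attacks (0,5) (0,3) (0,2) (0,1) (0,0) (1,4) (2,4) (3,4) (4,4) (5,4) (1,5) (1,3) (2,2) (3,1) (4,0) [ray(0,1) blocked at (0,5)]
  WQ@(0,5): attacks (0,4) (1,5) (2,5) (3,5) (4,5) (5,5) (1,4) (2,3) (3,2) [ray(0,-1) blocked at (0,4); ray(1,-1) blocked at (3,2)]
Union (22 distinct): (0,0) (0,1) (0,2) (0,3) (0,4) (0,5) (1,3) (1,4) (1,5) (2,2) (2,3) (2,4) (2,5) (3,1) (3,2) (3,4) (3,5) (4,0) (4,4) (4,5) (5,4) (5,5)

Answer: 22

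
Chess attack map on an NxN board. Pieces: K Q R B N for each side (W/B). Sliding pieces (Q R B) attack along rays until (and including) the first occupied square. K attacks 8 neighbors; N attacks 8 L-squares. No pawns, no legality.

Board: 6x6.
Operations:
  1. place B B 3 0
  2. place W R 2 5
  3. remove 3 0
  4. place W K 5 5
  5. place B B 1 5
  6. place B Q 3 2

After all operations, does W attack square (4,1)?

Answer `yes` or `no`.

Op 1: place BB@(3,0)
Op 2: place WR@(2,5)
Op 3: remove (3,0)
Op 4: place WK@(5,5)
Op 5: place BB@(1,5)
Op 6: place BQ@(3,2)
Per-piece attacks for W:
  WR@(2,5): attacks (2,4) (2,3) (2,2) (2,1) (2,0) (3,5) (4,5) (5,5) (1,5) [ray(1,0) blocked at (5,5); ray(-1,0) blocked at (1,5)]
  WK@(5,5): attacks (5,4) (4,5) (4,4)
W attacks (4,1): no

Answer: no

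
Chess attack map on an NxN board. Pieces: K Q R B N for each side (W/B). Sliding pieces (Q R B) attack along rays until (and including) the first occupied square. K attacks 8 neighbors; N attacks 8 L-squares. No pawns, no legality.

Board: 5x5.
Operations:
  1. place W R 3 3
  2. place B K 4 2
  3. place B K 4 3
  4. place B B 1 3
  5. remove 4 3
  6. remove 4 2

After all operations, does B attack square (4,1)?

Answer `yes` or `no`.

Answer: no

Derivation:
Op 1: place WR@(3,3)
Op 2: place BK@(4,2)
Op 3: place BK@(4,3)
Op 4: place BB@(1,3)
Op 5: remove (4,3)
Op 6: remove (4,2)
Per-piece attacks for B:
  BB@(1,3): attacks (2,4) (2,2) (3,1) (4,0) (0,4) (0,2)
B attacks (4,1): no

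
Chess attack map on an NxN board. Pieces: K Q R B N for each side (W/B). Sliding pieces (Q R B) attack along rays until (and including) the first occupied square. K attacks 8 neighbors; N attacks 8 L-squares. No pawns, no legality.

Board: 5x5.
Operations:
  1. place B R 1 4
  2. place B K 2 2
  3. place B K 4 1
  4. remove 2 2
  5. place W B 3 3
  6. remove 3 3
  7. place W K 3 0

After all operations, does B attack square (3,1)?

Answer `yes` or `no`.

Answer: yes

Derivation:
Op 1: place BR@(1,4)
Op 2: place BK@(2,2)
Op 3: place BK@(4,1)
Op 4: remove (2,2)
Op 5: place WB@(3,3)
Op 6: remove (3,3)
Op 7: place WK@(3,0)
Per-piece attacks for B:
  BR@(1,4): attacks (1,3) (1,2) (1,1) (1,0) (2,4) (3,4) (4,4) (0,4)
  BK@(4,1): attacks (4,2) (4,0) (3,1) (3,2) (3,0)
B attacks (3,1): yes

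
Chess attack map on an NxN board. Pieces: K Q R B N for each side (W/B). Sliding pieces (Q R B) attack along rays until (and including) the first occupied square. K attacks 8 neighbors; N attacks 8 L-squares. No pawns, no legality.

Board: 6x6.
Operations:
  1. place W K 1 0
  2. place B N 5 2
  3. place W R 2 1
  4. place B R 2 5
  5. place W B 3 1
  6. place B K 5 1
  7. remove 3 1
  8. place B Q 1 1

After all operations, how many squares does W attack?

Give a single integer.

Op 1: place WK@(1,0)
Op 2: place BN@(5,2)
Op 3: place WR@(2,1)
Op 4: place BR@(2,5)
Op 5: place WB@(3,1)
Op 6: place BK@(5,1)
Op 7: remove (3,1)
Op 8: place BQ@(1,1)
Per-piece attacks for W:
  WK@(1,0): attacks (1,1) (2,0) (0,0) (2,1) (0,1)
  WR@(2,1): attacks (2,2) (2,3) (2,4) (2,5) (2,0) (3,1) (4,1) (5,1) (1,1) [ray(0,1) blocked at (2,5); ray(1,0) blocked at (5,1); ray(-1,0) blocked at (1,1)]
Union (12 distinct): (0,0) (0,1) (1,1) (2,0) (2,1) (2,2) (2,3) (2,4) (2,5) (3,1) (4,1) (5,1)

Answer: 12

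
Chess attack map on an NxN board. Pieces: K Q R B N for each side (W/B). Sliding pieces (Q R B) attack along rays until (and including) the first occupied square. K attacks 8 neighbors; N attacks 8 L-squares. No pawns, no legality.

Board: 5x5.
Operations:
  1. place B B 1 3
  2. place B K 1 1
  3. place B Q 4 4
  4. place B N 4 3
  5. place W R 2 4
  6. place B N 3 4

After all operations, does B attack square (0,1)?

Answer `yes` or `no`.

Op 1: place BB@(1,3)
Op 2: place BK@(1,1)
Op 3: place BQ@(4,4)
Op 4: place BN@(4,3)
Op 5: place WR@(2,4)
Op 6: place BN@(3,4)
Per-piece attacks for B:
  BK@(1,1): attacks (1,2) (1,0) (2,1) (0,1) (2,2) (2,0) (0,2) (0,0)
  BB@(1,3): attacks (2,4) (2,2) (3,1) (4,0) (0,4) (0,2) [ray(1,1) blocked at (2,4)]
  BN@(3,4): attacks (4,2) (2,2) (1,3)
  BN@(4,3): attacks (2,4) (3,1) (2,2)
  BQ@(4,4): attacks (4,3) (3,4) (3,3) (2,2) (1,1) [ray(0,-1) blocked at (4,3); ray(-1,0) blocked at (3,4); ray(-1,-1) blocked at (1,1)]
B attacks (0,1): yes

Answer: yes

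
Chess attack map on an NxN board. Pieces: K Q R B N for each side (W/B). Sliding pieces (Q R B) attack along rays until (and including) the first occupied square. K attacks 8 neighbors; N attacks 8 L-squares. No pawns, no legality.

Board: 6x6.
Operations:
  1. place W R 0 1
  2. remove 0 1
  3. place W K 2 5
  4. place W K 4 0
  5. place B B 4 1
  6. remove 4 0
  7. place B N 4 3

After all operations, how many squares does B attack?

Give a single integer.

Op 1: place WR@(0,1)
Op 2: remove (0,1)
Op 3: place WK@(2,5)
Op 4: place WK@(4,0)
Op 5: place BB@(4,1)
Op 6: remove (4,0)
Op 7: place BN@(4,3)
Per-piece attacks for B:
  BB@(4,1): attacks (5,2) (5,0) (3,2) (2,3) (1,4) (0,5) (3,0)
  BN@(4,3): attacks (5,5) (3,5) (2,4) (5,1) (3,1) (2,2)
Union (13 distinct): (0,5) (1,4) (2,2) (2,3) (2,4) (3,0) (3,1) (3,2) (3,5) (5,0) (5,1) (5,2) (5,5)

Answer: 13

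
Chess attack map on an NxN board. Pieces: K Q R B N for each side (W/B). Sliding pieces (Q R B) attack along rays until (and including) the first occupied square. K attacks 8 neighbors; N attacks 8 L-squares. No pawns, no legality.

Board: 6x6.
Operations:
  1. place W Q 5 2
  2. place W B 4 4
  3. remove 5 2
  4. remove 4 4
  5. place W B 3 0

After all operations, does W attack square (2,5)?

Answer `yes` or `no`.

Op 1: place WQ@(5,2)
Op 2: place WB@(4,4)
Op 3: remove (5,2)
Op 4: remove (4,4)
Op 5: place WB@(3,0)
Per-piece attacks for W:
  WB@(3,0): attacks (4,1) (5,2) (2,1) (1,2) (0,3)
W attacks (2,5): no

Answer: no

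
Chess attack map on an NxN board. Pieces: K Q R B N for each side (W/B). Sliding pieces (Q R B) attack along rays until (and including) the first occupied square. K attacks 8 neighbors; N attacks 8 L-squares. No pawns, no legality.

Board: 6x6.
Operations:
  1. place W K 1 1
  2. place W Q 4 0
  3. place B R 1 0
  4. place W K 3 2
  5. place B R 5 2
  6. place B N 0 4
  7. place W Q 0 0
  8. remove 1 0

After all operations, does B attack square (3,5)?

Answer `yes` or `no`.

Op 1: place WK@(1,1)
Op 2: place WQ@(4,0)
Op 3: place BR@(1,0)
Op 4: place WK@(3,2)
Op 5: place BR@(5,2)
Op 6: place BN@(0,4)
Op 7: place WQ@(0,0)
Op 8: remove (1,0)
Per-piece attacks for B:
  BN@(0,4): attacks (2,5) (1,2) (2,3)
  BR@(5,2): attacks (5,3) (5,4) (5,5) (5,1) (5,0) (4,2) (3,2) [ray(-1,0) blocked at (3,2)]
B attacks (3,5): no

Answer: no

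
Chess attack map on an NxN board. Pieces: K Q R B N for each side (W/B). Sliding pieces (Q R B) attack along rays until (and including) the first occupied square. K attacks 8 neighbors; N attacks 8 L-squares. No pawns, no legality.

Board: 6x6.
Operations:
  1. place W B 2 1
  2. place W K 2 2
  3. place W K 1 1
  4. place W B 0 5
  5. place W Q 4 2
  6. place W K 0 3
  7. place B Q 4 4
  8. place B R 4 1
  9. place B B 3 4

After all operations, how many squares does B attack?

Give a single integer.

Op 1: place WB@(2,1)
Op 2: place WK@(2,2)
Op 3: place WK@(1,1)
Op 4: place WB@(0,5)
Op 5: place WQ@(4,2)
Op 6: place WK@(0,3)
Op 7: place BQ@(4,4)
Op 8: place BR@(4,1)
Op 9: place BB@(3,4)
Per-piece attacks for B:
  BB@(3,4): attacks (4,5) (4,3) (5,2) (2,5) (2,3) (1,2) (0,1)
  BR@(4,1): attacks (4,2) (4,0) (5,1) (3,1) (2,1) [ray(0,1) blocked at (4,2); ray(-1,0) blocked at (2,1)]
  BQ@(4,4): attacks (4,5) (4,3) (4,2) (5,4) (3,4) (5,5) (5,3) (3,5) (3,3) (2,2) [ray(0,-1) blocked at (4,2); ray(-1,0) blocked at (3,4); ray(-1,-1) blocked at (2,2)]
Union (19 distinct): (0,1) (1,2) (2,1) (2,2) (2,3) (2,5) (3,1) (3,3) (3,4) (3,5) (4,0) (4,2) (4,3) (4,5) (5,1) (5,2) (5,3) (5,4) (5,5)

Answer: 19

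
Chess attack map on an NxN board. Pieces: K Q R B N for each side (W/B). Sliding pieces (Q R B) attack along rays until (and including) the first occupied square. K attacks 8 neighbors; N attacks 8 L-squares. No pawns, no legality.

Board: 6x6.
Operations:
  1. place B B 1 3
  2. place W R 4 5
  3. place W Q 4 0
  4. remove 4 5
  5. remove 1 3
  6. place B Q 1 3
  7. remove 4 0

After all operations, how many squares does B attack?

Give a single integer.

Op 1: place BB@(1,3)
Op 2: place WR@(4,5)
Op 3: place WQ@(4,0)
Op 4: remove (4,5)
Op 5: remove (1,3)
Op 6: place BQ@(1,3)
Op 7: remove (4,0)
Per-piece attacks for B:
  BQ@(1,3): attacks (1,4) (1,5) (1,2) (1,1) (1,0) (2,3) (3,3) (4,3) (5,3) (0,3) (2,4) (3,5) (2,2) (3,1) (4,0) (0,4) (0,2)
Union (17 distinct): (0,2) (0,3) (0,4) (1,0) (1,1) (1,2) (1,4) (1,5) (2,2) (2,3) (2,4) (3,1) (3,3) (3,5) (4,0) (4,3) (5,3)

Answer: 17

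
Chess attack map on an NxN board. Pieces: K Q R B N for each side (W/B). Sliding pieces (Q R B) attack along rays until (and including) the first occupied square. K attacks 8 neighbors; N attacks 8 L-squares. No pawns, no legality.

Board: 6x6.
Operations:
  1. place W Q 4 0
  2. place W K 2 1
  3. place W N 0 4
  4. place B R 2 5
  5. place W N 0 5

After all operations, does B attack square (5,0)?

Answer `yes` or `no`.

Answer: no

Derivation:
Op 1: place WQ@(4,0)
Op 2: place WK@(2,1)
Op 3: place WN@(0,4)
Op 4: place BR@(2,5)
Op 5: place WN@(0,5)
Per-piece attacks for B:
  BR@(2,5): attacks (2,4) (2,3) (2,2) (2,1) (3,5) (4,5) (5,5) (1,5) (0,5) [ray(0,-1) blocked at (2,1); ray(-1,0) blocked at (0,5)]
B attacks (5,0): no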